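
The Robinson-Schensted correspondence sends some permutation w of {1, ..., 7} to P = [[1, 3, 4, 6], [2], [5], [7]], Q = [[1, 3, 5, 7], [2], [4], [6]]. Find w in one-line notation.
7 2 5 3 4 1 6

Reverse the RSK construction: for i from n down to 1, find the cell of Q containing i, remove the entry at that cell from P, and reverse-bump it up through P; the value ejected from row 1 is w(i).

Step i=7: Q has 7 at row 1, column 4; remove that cell from P, ejecting 6. So w(7) = 6. P is now [[1, 3, 4], [2], [5], [7]].
Step i=6: Q has 6 at row 4, column 1; remove 7 from row 4 of P and reverse-bump: 7 enters row 3 and ejects 5; 5 enters row 2 and ejects 2; 2 enters row 1 and ejects 1. So w(6) = 1. P is now [[2, 3, 4], [5], [7]].
Step i=5: Q has 5 at row 1, column 3; remove that cell from P, ejecting 4. So w(5) = 4. P is now [[2, 3], [5], [7]].
Step i=4: Q has 4 at row 3, column 1; remove 7 from row 3 of P and reverse-bump: 7 enters row 2 and ejects 5; 5 enters row 1 and ejects 3. So w(4) = 3. P is now [[2, 5], [7]].
Step i=3: Q has 3 at row 1, column 2; remove that cell from P, ejecting 5. So w(3) = 5. P is now [[2], [7]].
Step i=2: Q has 2 at row 2, column 1; remove 7 from row 2 of P and reverse-bump: 7 enters row 1 and ejects 2. So w(2) = 2. P is now [[7]].
Step i=1: Q has 1 at row 1, column 1; remove that cell from P, ejecting 7. So w(1) = 7. P is now [].

So w = 7 2 5 3 4 1 6.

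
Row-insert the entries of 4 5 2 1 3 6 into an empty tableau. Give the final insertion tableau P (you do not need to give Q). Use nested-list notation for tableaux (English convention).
After inserting 4: P = [[4]].
After inserting 5: P = [[4, 5]].
After inserting 2: P = [[2, 5], [4]].
After inserting 1: P = [[1, 5], [2], [4]].
After inserting 3: P = [[1, 3], [2, 5], [4]].
After inserting 6: P = [[1, 3, 6], [2, 5], [4]].

So P = [[1, 3, 6], [2, 5], [4]].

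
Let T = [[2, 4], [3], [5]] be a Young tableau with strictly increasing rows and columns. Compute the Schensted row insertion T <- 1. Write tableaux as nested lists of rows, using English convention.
[[1, 4], [2], [3], [5]]

In row 1, 1 replaces 2 (the leftmost entry greater than 1); 2 is bumped to row 2. In row 2, 2 replaces 3 (the leftmost entry greater than 2); 3 is bumped to row 3. In row 3, 3 replaces 5 (the leftmost entry greater than 3); 5 is bumped to row 4. 5 starts a new row 4. The new tableau is [[1, 4], [2], [3], [5]].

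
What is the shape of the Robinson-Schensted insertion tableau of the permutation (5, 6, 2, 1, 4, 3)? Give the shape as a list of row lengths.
Row-insert each entry into an empty tableau.

After inserting 5: P = [[5]].
After inserting 6: P = [[5, 6]].
After inserting 2: P = [[2, 6], [5]].
After inserting 1: P = [[1, 6], [2], [5]].
After inserting 4: P = [[1, 4], [2, 6], [5]].
After inserting 3: P = [[1, 3], [2, 4], [5, 6]].

The final insertion tableau P = [[1, 3], [2, 4], [5, 6]] has shape [2, 2, 2].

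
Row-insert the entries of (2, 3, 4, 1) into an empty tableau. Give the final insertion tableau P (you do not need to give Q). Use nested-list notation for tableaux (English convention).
Insert 2: appended to row 1. P = [[2]].
Insert 3: appended to row 1. P = [[2, 3]].
Insert 4: appended to row 1. P = [[2, 3, 4]].
Insert 1: 1 bumps 2 from row 1; 2 starts row 2. P = [[1, 3, 4], [2]].

So P = [[1, 3, 4], [2]].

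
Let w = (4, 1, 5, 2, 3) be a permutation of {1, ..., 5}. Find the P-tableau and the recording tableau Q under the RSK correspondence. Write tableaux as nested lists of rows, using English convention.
Insert each entry of the permutation into P by Schensted row insertion, recording in Q the position of each new cell.

Insert 4: appended to row 1. P = [[4]].
Insert 1: 1 bumps 4 from row 1; 4 starts row 2. P = [[1], [4]].
Insert 5: appended to row 1. P = [[1, 5], [4]].
Insert 2: 2 bumps 5 from row 1; 5 appends to row 2. P = [[1, 2], [4, 5]].
Insert 3: appended to row 1. P = [[1, 2, 3], [4, 5]].

So P = [[1, 2, 3], [4, 5]], Q = [[1, 3, 5], [2, 4]].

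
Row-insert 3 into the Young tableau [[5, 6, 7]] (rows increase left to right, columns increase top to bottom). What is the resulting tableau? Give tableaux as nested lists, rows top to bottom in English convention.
In row 1, 3 replaces 5 (the leftmost entry greater than 3); 5 is bumped to row 2. 5 starts a new row 2. The new tableau is [[3, 6, 7], [5]].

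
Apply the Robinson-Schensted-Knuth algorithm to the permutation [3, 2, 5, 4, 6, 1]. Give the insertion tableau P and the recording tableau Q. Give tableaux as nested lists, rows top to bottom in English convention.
Insert each entry of the permutation into P by Schensted row insertion, recording in Q the position of each new cell.

Insert 3: appended to row 1. P = [[3]].
Insert 2: 2 bumps 3 from row 1; 3 starts row 2. P = [[2], [3]].
Insert 5: appended to row 1. P = [[2, 5], [3]].
Insert 4: 4 bumps 5 from row 1; 5 appends to row 2. P = [[2, 4], [3, 5]].
Insert 6: appended to row 1. P = [[2, 4, 6], [3, 5]].
Insert 1: 1 bumps 2 from row 1; 2 bumps 3 from row 2; 3 starts row 3. P = [[1, 4, 6], [2, 5], [3]].

So P = [[1, 4, 6], [2, 5], [3]], Q = [[1, 3, 5], [2, 4], [6]].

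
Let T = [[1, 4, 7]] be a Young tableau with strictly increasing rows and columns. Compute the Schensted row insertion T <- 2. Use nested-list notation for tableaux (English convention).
In row 1, 2 replaces 4 (the leftmost entry greater than 2); 4 is bumped to row 2. 4 starts a new row 2. The new tableau is [[1, 2, 7], [4]].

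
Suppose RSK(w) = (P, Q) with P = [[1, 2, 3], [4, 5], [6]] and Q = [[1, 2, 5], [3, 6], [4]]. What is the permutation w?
Reverse the RSK construction: for i from n down to 1, find the cell of Q containing i, remove the entry at that cell from P, and reverse-bump it up through P; the value ejected from row 1 is w(i).

Step i=6: Q has 6 at row 2, column 2; remove 5 from row 2 of P and reverse-bump: 5 enters row 1 and ejects 3. So w(6) = 3. P is now [[1, 2, 5], [4], [6]].
Step i=5: Q has 5 at row 1, column 3; remove that cell from P, ejecting 5. So w(5) = 5. P is now [[1, 2], [4], [6]].
Step i=4: Q has 4 at row 3, column 1; remove 6 from row 3 of P and reverse-bump: 6 enters row 2 and ejects 4; 4 enters row 1 and ejects 2. So w(4) = 2. P is now [[1, 4], [6]].
Step i=3: Q has 3 at row 2, column 1; remove 6 from row 2 of P and reverse-bump: 6 enters row 1 and ejects 4. So w(3) = 4. P is now [[1, 6]].
Step i=2: Q has 2 at row 1, column 2; remove that cell from P, ejecting 6. So w(2) = 6. P is now [[1]].
Step i=1: Q has 1 at row 1, column 1; remove that cell from P, ejecting 1. So w(1) = 1. P is now [].

So w = 1 6 4 2 5 3.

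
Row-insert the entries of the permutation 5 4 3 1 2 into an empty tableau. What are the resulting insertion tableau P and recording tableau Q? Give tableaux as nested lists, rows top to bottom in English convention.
P = [[1, 2], [3], [4], [5]], Q = [[1, 5], [2], [3], [4]]

Insert each entry of the permutation into P by Schensted row insertion, recording in Q the position of each new cell.

After inserting 5: P = [[5]].
After inserting 4: P = [[4], [5]].
After inserting 3: P = [[3], [4], [5]].
After inserting 1: P = [[1], [3], [4], [5]].
After inserting 2: P = [[1, 2], [3], [4], [5]].

So P = [[1, 2], [3], [4], [5]], Q = [[1, 5], [2], [3], [4]].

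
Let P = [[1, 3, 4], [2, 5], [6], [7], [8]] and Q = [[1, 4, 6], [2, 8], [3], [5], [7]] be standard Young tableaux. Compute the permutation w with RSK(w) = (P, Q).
8 7 2 6 3 5 1 4

Reverse the RSK construction: for i from n down to 1, find the cell of Q containing i, remove the entry at that cell from P, and reverse-bump it up through P; the value ejected from row 1 is w(i).

Step i=8: Q has 8 at row 2, column 2; remove 5 from row 2 of P and reverse-bump: 5 enters row 1 and ejects 4. So w(8) = 4. P is now [[1, 3, 5], [2], [6], [7], [8]].
Step i=7: Q has 7 at row 5, column 1; remove 8 from row 5 of P and reverse-bump: 8 enters row 4 and ejects 7; 7 enters row 3 and ejects 6; 6 enters row 2 and ejects 2; 2 enters row 1 and ejects 1. So w(7) = 1. P is now [[2, 3, 5], [6], [7], [8]].
Step i=6: Q has 6 at row 1, column 3; remove that cell from P, ejecting 5. So w(6) = 5. P is now [[2, 3], [6], [7], [8]].
Step i=5: Q has 5 at row 4, column 1; remove 8 from row 4 of P and reverse-bump: 8 enters row 3 and ejects 7; 7 enters row 2 and ejects 6; 6 enters row 1 and ejects 3. So w(5) = 3. P is now [[2, 6], [7], [8]].
Step i=4: Q has 4 at row 1, column 2; remove that cell from P, ejecting 6. So w(4) = 6. P is now [[2], [7], [8]].
Step i=3: Q has 3 at row 3, column 1; remove 8 from row 3 of P and reverse-bump: 8 enters row 2 and ejects 7; 7 enters row 1 and ejects 2. So w(3) = 2. P is now [[7], [8]].
Step i=2: Q has 2 at row 2, column 1; remove 8 from row 2 of P and reverse-bump: 8 enters row 1 and ejects 7. So w(2) = 7. P is now [[8]].
Step i=1: Q has 1 at row 1, column 1; remove that cell from P, ejecting 8. So w(1) = 8. P is now [].

So w = 8 7 2 6 3 5 1 4.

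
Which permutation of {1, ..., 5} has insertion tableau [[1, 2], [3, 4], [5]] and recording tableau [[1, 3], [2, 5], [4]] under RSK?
Reverse the RSK construction: for i from n down to 1, find the cell of Q containing i, remove the entry at that cell from P, and reverse-bump it up through P; the value ejected from row 1 is w(i).

Step i=5: Q has 5 at row 2, column 2; remove 4 from row 2 of P and reverse-bump: 4 enters row 1 and ejects 2. So w(5) = 2. P is now [[1, 4], [3], [5]].
Step i=4: Q has 4 at row 3, column 1; remove 5 from row 3 of P and reverse-bump: 5 enters row 2 and ejects 3; 3 enters row 1 and ejects 1. So w(4) = 1. P is now [[3, 4], [5]].
Step i=3: Q has 3 at row 1, column 2; remove that cell from P, ejecting 4. So w(3) = 4. P is now [[3], [5]].
Step i=2: Q has 2 at row 2, column 1; remove 5 from row 2 of P and reverse-bump: 5 enters row 1 and ejects 3. So w(2) = 3. P is now [[5]].
Step i=1: Q has 1 at row 1, column 1; remove that cell from P, ejecting 5. So w(1) = 5. P is now [].

So w = 5 3 4 1 2.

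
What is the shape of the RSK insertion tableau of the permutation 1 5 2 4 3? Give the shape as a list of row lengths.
Row-insert each entry into an empty tableau.

After inserting 1: P = [[1]].
After inserting 5: P = [[1, 5]].
After inserting 2: P = [[1, 2], [5]].
After inserting 4: P = [[1, 2, 4], [5]].
After inserting 3: P = [[1, 2, 3], [4], [5]].

The final insertion tableau P = [[1, 2, 3], [4], [5]] has shape [3, 1, 1].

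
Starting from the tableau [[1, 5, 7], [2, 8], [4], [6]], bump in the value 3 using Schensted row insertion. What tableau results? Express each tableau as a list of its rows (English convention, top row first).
[[1, 3, 7], [2, 5], [4, 8], [6]]

In row 1, 3 replaces 5 (the leftmost entry greater than 3); 5 is bumped to row 2. In row 2, 5 replaces 8 (the leftmost entry greater than 5); 8 is bumped to row 3. 8 is appended to row 3. The new tableau is [[1, 3, 7], [2, 5], [4, 8], [6]].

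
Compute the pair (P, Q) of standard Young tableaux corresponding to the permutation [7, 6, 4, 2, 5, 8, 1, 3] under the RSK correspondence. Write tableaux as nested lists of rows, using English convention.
P = [[1, 3, 8], [2, 5], [4], [6], [7]], Q = [[1, 5, 6], [2, 8], [3], [4], [7]]

Insert each entry of the permutation into P by Schensted row insertion, recording in Q the position of each new cell.

Insert 7: appended to row 1. P = [[7]], Q = [[1]].
Insert 6: 6 bumps 7 from row 1; 7 starts row 2. P = [[6], [7]], Q = [[1], [2]].
Insert 4: 4 bumps 6 from row 1; 6 bumps 7 from row 2; 7 starts row 3. P = [[4], [6], [7]], Q = [[1], [2], [3]].
Insert 2: 2 bumps 4 from row 1; 4 bumps 6 from row 2; 6 bumps 7 from row 3; 7 starts row 4. P = [[2], [4], [6], [7]], Q = [[1], [2], [3], [4]].
Insert 5: appended to row 1. P = [[2, 5], [4], [6], [7]], Q = [[1, 5], [2], [3], [4]].
Insert 8: appended to row 1. P = [[2, 5, 8], [4], [6], [7]], Q = [[1, 5, 6], [2], [3], [4]].
Insert 1: 1 bumps 2 from row 1; 2 bumps 4 from row 2; 4 bumps 6 from row 3; 6 bumps 7 from row 4; 7 starts row 5. P = [[1, 5, 8], [2], [4], [6], [7]], Q = [[1, 5, 6], [2], [3], [4], [7]].
Insert 3: 3 bumps 5 from row 1; 5 appends to row 2. P = [[1, 3, 8], [2, 5], [4], [6], [7]], Q = [[1, 5, 6], [2, 8], [3], [4], [7]].

So P = [[1, 3, 8], [2, 5], [4], [6], [7]], Q = [[1, 5, 6], [2, 8], [3], [4], [7]].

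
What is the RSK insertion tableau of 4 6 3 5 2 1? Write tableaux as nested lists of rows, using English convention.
Insert 4: appended to row 1. P = [[4]].
Insert 6: appended to row 1. P = [[4, 6]].
Insert 3: 3 bumps 4 from row 1; 4 starts row 2. P = [[3, 6], [4]].
Insert 5: 5 bumps 6 from row 1; 6 appends to row 2. P = [[3, 5], [4, 6]].
Insert 2: 2 bumps 3 from row 1; 3 bumps 4 from row 2; 4 starts row 3. P = [[2, 5], [3, 6], [4]].
Insert 1: 1 bumps 2 from row 1; 2 bumps 3 from row 2; 3 bumps 4 from row 3; 4 starts row 4. P = [[1, 5], [2, 6], [3], [4]].

So P = [[1, 5], [2, 6], [3], [4]].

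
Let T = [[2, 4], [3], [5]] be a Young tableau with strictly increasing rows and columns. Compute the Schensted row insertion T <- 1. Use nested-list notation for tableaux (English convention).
[[1, 4], [2], [3], [5]]

In row 1, 1 replaces 2 (the leftmost entry greater than 1); 2 is bumped to row 2. In row 2, 2 replaces 3 (the leftmost entry greater than 2); 3 is bumped to row 3. In row 3, 3 replaces 5 (the leftmost entry greater than 3); 5 is bumped to row 4. 5 starts a new row 4. The new tableau is [[1, 4], [2], [3], [5]].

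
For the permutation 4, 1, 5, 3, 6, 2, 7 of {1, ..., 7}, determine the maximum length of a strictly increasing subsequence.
4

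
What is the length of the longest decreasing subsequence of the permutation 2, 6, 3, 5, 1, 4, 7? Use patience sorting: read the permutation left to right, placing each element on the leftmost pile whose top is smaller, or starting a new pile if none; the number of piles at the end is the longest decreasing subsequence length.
3

2: new pile. tops = [2]
6: onto pile 1 (replacing 2). tops = [6]
3: new pile. tops = [6, 3]
5: onto pile 2 (replacing 3). tops = [6, 5]
1: new pile. tops = [6, 5, 1]
4: onto pile 3 (replacing 1). tops = [6, 5, 4]
7: onto pile 1 (replacing 6). tops = [7, 5, 4]

3 piles, so the longest decreasing subsequence has length 3.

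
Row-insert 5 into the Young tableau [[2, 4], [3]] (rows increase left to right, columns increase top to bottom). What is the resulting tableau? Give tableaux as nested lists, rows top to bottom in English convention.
[[2, 4, 5], [3]]

5 is larger than every entry of row 1, so it is appended to row 1. The new tableau is [[2, 4, 5], [3]].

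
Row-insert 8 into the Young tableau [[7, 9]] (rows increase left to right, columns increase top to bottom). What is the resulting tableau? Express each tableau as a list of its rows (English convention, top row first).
[[7, 8], [9]]

In row 1, 8 replaces 9 (the leftmost entry greater than 8); 9 is bumped to row 2. 9 starts a new row 2. The new tableau is [[7, 8], [9]].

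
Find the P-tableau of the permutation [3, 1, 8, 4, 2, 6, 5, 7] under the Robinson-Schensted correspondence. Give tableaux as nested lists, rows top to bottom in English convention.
P = [[1, 2, 5, 7], [3, 4, 6], [8]]

Insert 3: appended to row 1. P = [[3]].
Insert 1: 1 bumps 3 from row 1; 3 starts row 2. P = [[1], [3]].
Insert 8: appended to row 1. P = [[1, 8], [3]].
Insert 4: 4 bumps 8 from row 1; 8 appends to row 2. P = [[1, 4], [3, 8]].
Insert 2: 2 bumps 4 from row 1; 4 bumps 8 from row 2; 8 starts row 3. P = [[1, 2], [3, 4], [8]].
Insert 6: appended to row 1. P = [[1, 2, 6], [3, 4], [8]].
Insert 5: 5 bumps 6 from row 1; 6 appends to row 2. P = [[1, 2, 5], [3, 4, 6], [8]].
Insert 7: appended to row 1. P = [[1, 2, 5, 7], [3, 4, 6], [8]].

So P = [[1, 2, 5, 7], [3, 4, 6], [8]].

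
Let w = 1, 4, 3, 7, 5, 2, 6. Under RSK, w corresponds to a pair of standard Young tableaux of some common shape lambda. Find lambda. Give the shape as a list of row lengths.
[4, 2, 1]

RSK row insertion gives P = [[1, 2, 5, 6], [3, 7], [4]], which has shape [4, 2, 1].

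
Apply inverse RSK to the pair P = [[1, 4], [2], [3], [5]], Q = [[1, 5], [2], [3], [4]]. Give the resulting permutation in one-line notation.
5 3 2 1 4

Reverse RSK: for i = n, n-1, ..., 1, locate i in Q, remove the corresponding corner cell from P, and reverse-bump its entry up through P; the value ejected from row 1 is w(i).

So w = 5 3 2 1 4.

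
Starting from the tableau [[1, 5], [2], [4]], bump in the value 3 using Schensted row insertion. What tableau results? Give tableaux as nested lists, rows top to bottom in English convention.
[[1, 3], [2, 5], [4]]

In row 1, 3 replaces 5 (the leftmost entry greater than 3); 5 is bumped to row 2. 5 is appended to row 2. The new tableau is [[1, 3], [2, 5], [4]].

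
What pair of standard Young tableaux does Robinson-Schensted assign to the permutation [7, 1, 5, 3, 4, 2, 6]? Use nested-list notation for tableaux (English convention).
P = [[1, 2, 4, 6], [3], [5], [7]], Q = [[1, 3, 5, 7], [2], [4], [6]]

Insert each entry of the permutation into P by Schensted row insertion, recording in Q the position of each new cell.

Insert 7: appended to row 1. P = [[7]].
Insert 1: 1 bumps 7 from row 1; 7 starts row 2. P = [[1], [7]].
Insert 5: appended to row 1. P = [[1, 5], [7]].
Insert 3: 3 bumps 5 from row 1; 5 bumps 7 from row 2; 7 starts row 3. P = [[1, 3], [5], [7]].
Insert 4: appended to row 1. P = [[1, 3, 4], [5], [7]].
Insert 2: 2 bumps 3 from row 1; 3 bumps 5 from row 2; 5 bumps 7 from row 3; 7 starts row 4. P = [[1, 2, 4], [3], [5], [7]].
Insert 6: appended to row 1. P = [[1, 2, 4, 6], [3], [5], [7]].

So P = [[1, 2, 4, 6], [3], [5], [7]], Q = [[1, 3, 5, 7], [2], [4], [6]].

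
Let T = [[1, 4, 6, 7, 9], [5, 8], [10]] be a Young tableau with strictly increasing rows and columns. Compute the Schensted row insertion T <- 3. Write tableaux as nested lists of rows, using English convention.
In row 1, 3 replaces 4 (the leftmost entry greater than 3); 4 is bumped to row 2. In row 2, 4 replaces 5 (the leftmost entry greater than 4); 5 is bumped to row 3. In row 3, 5 replaces 10 (the leftmost entry greater than 5); 10 is bumped to row 4. 10 starts a new row 4. The new tableau is [[1, 3, 6, 7, 9], [4, 8], [5], [10]].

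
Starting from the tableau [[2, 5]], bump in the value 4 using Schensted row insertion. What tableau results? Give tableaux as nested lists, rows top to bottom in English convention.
In row 1, 4 replaces 5 (the leftmost entry greater than 4); 5 is bumped to row 2. 5 starts a new row 2. The new tableau is [[2, 4], [5]].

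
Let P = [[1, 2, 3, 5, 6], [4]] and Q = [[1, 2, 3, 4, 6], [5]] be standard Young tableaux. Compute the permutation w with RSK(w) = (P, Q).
1 2 4 5 3 6

Reverse the RSK construction: for i from n down to 1, find the cell of Q containing i, remove the entry at that cell from P, and reverse-bump it up through P; the value ejected from row 1 is w(i).

Step i=6: Q has 6 at row 1, column 5; remove that cell from P, ejecting 6. So w(6) = 6. P is now [[1, 2, 3, 5], [4]].
Step i=5: Q has 5 at row 2, column 1; remove 4 from row 2 of P and reverse-bump: 4 enters row 1 and ejects 3. So w(5) = 3. P is now [[1, 2, 4, 5]].
Step i=4: Q has 4 at row 1, column 4; remove that cell from P, ejecting 5. So w(4) = 5. P is now [[1, 2, 4]].
Step i=3: Q has 3 at row 1, column 3; remove that cell from P, ejecting 4. So w(3) = 4. P is now [[1, 2]].
Step i=2: Q has 2 at row 1, column 2; remove that cell from P, ejecting 2. So w(2) = 2. P is now [[1]].
Step i=1: Q has 1 at row 1, column 1; remove that cell from P, ejecting 1. So w(1) = 1. P is now [].

So w = 1 2 4 5 3 6.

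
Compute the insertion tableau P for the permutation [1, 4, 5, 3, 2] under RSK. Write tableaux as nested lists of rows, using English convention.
Insert 1: appended to row 1. P = [[1]].
Insert 4: appended to row 1. P = [[1, 4]].
Insert 5: appended to row 1. P = [[1, 4, 5]].
Insert 3: 3 bumps 4 from row 1; 4 starts row 2. P = [[1, 3, 5], [4]].
Insert 2: 2 bumps 3 from row 1; 3 bumps 4 from row 2; 4 starts row 3. P = [[1, 2, 5], [3], [4]].

So P = [[1, 2, 5], [3], [4]].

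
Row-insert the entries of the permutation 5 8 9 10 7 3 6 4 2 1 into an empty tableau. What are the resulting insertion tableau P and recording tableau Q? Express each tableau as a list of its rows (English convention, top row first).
Insert each entry of the permutation into P by Schensted row insertion, recording in Q the position of each new cell.

Insert 5: appended to row 1. P = [[5]], Q = [[1]].
Insert 8: appended to row 1. P = [[5, 8]], Q = [[1, 2]].
Insert 9: appended to row 1. P = [[5, 8, 9]], Q = [[1, 2, 3]].
Insert 10: appended to row 1. P = [[5, 8, 9, 10]], Q = [[1, 2, 3, 4]].
Insert 7: 7 bumps 8 from row 1; 8 starts row 2. P = [[5, 7, 9, 10], [8]], Q = [[1, 2, 3, 4], [5]].
Insert 3: 3 bumps 5 from row 1; 5 bumps 8 from row 2; 8 starts row 3. P = [[3, 7, 9, 10], [5], [8]], Q = [[1, 2, 3, 4], [5], [6]].
Insert 6: 6 bumps 7 from row 1; 7 appends to row 2. P = [[3, 6, 9, 10], [5, 7], [8]], Q = [[1, 2, 3, 4], [5, 7], [6]].
Insert 4: 4 bumps 6 from row 1; 6 bumps 7 from row 2; 7 bumps 8 from row 3; 8 starts row 4. P = [[3, 4, 9, 10], [5, 6], [7], [8]], Q = [[1, 2, 3, 4], [5, 7], [6], [8]].
Insert 2: 2 bumps 3 from row 1; 3 bumps 5 from row 2; 5 bumps 7 from row 3; 7 bumps 8 from row 4; 8 starts row 5. P = [[2, 4, 9, 10], [3, 6], [5], [7], [8]], Q = [[1, 2, 3, 4], [5, 7], [6], [8], [9]].
Insert 1: 1 bumps 2 from row 1; 2 bumps 3 from row 2; 3 bumps 5 from row 3; 5 bumps 7 from row 4; 7 bumps 8 from row 5; 8 starts row 6. P = [[1, 4, 9, 10], [2, 6], [3], [5], [7], [8]], Q = [[1, 2, 3, 4], [5, 7], [6], [8], [9], [10]].

So P = [[1, 4, 9, 10], [2, 6], [3], [5], [7], [8]], Q = [[1, 2, 3, 4], [5, 7], [6], [8], [9], [10]].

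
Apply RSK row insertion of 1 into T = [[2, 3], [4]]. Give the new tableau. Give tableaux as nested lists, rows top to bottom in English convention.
In row 1, 1 replaces 2 (the leftmost entry greater than 1); 2 is bumped to row 2. In row 2, 2 replaces 4 (the leftmost entry greater than 2); 4 is bumped to row 3. 4 starts a new row 3. The new tableau is [[1, 3], [2], [4]].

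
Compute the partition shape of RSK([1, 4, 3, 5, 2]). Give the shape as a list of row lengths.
[3, 1, 1]

Row-insert each entry into an empty tableau.

After inserting 1: P = [[1]].
After inserting 4: P = [[1, 4]].
After inserting 3: P = [[1, 3], [4]].
After inserting 5: P = [[1, 3, 5], [4]].
After inserting 2: P = [[1, 2, 5], [3], [4]].

The final insertion tableau P = [[1, 2, 5], [3], [4]] has shape [3, 1, 1].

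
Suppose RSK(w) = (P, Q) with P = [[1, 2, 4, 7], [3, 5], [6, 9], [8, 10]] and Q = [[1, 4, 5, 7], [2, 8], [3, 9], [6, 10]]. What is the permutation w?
8 6 1 3 5 2 10 9 7 4

Reverse the RSK construction: for i from n down to 1, find the cell of Q containing i, remove the entry at that cell from P, and reverse-bump it up through P; the value ejected from row 1 is w(i).

Step i=10: Q has 10 at row 4, column 2; remove 10 from row 4 of P and reverse-bump: 10 enters row 3 and ejects 9; 9 enters row 2 and ejects 5; 5 enters row 1 and ejects 4. So w(10) = 4. P is now [[1, 2, 5, 7], [3, 9], [6, 10], [8]].
Step i=9: Q has 9 at row 3, column 2; remove 10 from row 3 of P and reverse-bump: 10 enters row 2 and ejects 9; 9 enters row 1 and ejects 7. So w(9) = 7. P is now [[1, 2, 5, 9], [3, 10], [6], [8]].
Step i=8: Q has 8 at row 2, column 2; remove 10 from row 2 of P and reverse-bump: 10 enters row 1 and ejects 9. So w(8) = 9. P is now [[1, 2, 5, 10], [3], [6], [8]].
Step i=7: Q has 7 at row 1, column 4; remove that cell from P, ejecting 10. So w(7) = 10. P is now [[1, 2, 5], [3], [6], [8]].
Step i=6: Q has 6 at row 4, column 1; remove 8 from row 4 of P and reverse-bump: 8 enters row 3 and ejects 6; 6 enters row 2 and ejects 3; 3 enters row 1 and ejects 2. So w(6) = 2. P is now [[1, 3, 5], [6], [8]].
Step i=5: Q has 5 at row 1, column 3; remove that cell from P, ejecting 5. So w(5) = 5. P is now [[1, 3], [6], [8]].
Step i=4: Q has 4 at row 1, column 2; remove that cell from P, ejecting 3. So w(4) = 3. P is now [[1], [6], [8]].
Step i=3: Q has 3 at row 3, column 1; remove 8 from row 3 of P and reverse-bump: 8 enters row 2 and ejects 6; 6 enters row 1 and ejects 1. So w(3) = 1. P is now [[6], [8]].
Step i=2: Q has 2 at row 2, column 1; remove 8 from row 2 of P and reverse-bump: 8 enters row 1 and ejects 6. So w(2) = 6. P is now [[8]].
Step i=1: Q has 1 at row 1, column 1; remove that cell from P, ejecting 8. So w(1) = 8. P is now [].

So w = 8 6 1 3 5 2 10 9 7 4.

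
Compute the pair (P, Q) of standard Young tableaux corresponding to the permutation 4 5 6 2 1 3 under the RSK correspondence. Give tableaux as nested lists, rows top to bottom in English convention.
Insert each entry of the permutation into P by Schensted row insertion, recording in Q the position of each new cell.

Insert 4: appended to row 1. P = [[4]], Q = [[1]].
Insert 5: appended to row 1. P = [[4, 5]], Q = [[1, 2]].
Insert 6: appended to row 1. P = [[4, 5, 6]], Q = [[1, 2, 3]].
Insert 2: 2 bumps 4 from row 1; 4 starts row 2. P = [[2, 5, 6], [4]], Q = [[1, 2, 3], [4]].
Insert 1: 1 bumps 2 from row 1; 2 bumps 4 from row 2; 4 starts row 3. P = [[1, 5, 6], [2], [4]], Q = [[1, 2, 3], [4], [5]].
Insert 3: 3 bumps 5 from row 1; 5 appends to row 2. P = [[1, 3, 6], [2, 5], [4]], Q = [[1, 2, 3], [4, 6], [5]].

So P = [[1, 3, 6], [2, 5], [4]], Q = [[1, 2, 3], [4, 6], [5]].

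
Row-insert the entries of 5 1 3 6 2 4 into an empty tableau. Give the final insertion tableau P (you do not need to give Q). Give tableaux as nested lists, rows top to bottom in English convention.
P = [[1, 2, 4], [3, 6], [5]]

Insert 5: appended to row 1. P = [[5]].
Insert 1: 1 bumps 5 from row 1; 5 starts row 2. P = [[1], [5]].
Insert 3: appended to row 1. P = [[1, 3], [5]].
Insert 6: appended to row 1. P = [[1, 3, 6], [5]].
Insert 2: 2 bumps 3 from row 1; 3 bumps 5 from row 2; 5 starts row 3. P = [[1, 2, 6], [3], [5]].
Insert 4: 4 bumps 6 from row 1; 6 appends to row 2. P = [[1, 2, 4], [3, 6], [5]].

So P = [[1, 2, 4], [3, 6], [5]].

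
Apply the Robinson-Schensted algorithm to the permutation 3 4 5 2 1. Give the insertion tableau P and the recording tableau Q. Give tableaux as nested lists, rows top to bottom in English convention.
P = [[1, 4, 5], [2], [3]], Q = [[1, 2, 3], [4], [5]]

Insert each entry of the permutation into P by Schensted row insertion, recording in Q the position of each new cell.

Insert 3: appended to row 1. P = [[3]].
Insert 4: appended to row 1. P = [[3, 4]].
Insert 5: appended to row 1. P = [[3, 4, 5]].
Insert 2: 2 bumps 3 from row 1; 3 starts row 2. P = [[2, 4, 5], [3]].
Insert 1: 1 bumps 2 from row 1; 2 bumps 3 from row 2; 3 starts row 3. P = [[1, 4, 5], [2], [3]].

So P = [[1, 4, 5], [2], [3]], Q = [[1, 2, 3], [4], [5]].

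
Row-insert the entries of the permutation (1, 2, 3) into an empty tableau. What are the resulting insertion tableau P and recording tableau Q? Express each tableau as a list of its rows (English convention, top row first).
Insert each entry of the permutation into P by Schensted row insertion, recording in Q the position of each new cell.

Insert 1: appended to row 1. P = [[1]].
Insert 2: appended to row 1. P = [[1, 2]].
Insert 3: appended to row 1. P = [[1, 2, 3]].

So P = [[1, 2, 3]], Q = [[1, 2, 3]].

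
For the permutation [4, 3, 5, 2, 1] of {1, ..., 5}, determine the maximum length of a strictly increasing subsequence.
2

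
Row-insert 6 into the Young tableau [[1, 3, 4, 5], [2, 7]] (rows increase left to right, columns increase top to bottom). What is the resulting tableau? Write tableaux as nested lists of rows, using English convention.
6 is larger than every entry of row 1, so it is appended to row 1. The new tableau is [[1, 3, 4, 5, 6], [2, 7]].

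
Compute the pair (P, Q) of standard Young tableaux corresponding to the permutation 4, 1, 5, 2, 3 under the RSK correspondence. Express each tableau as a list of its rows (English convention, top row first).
P = [[1, 2, 3], [4, 5]], Q = [[1, 3, 5], [2, 4]]

Insert each entry of the permutation into P by Schensted row insertion, recording in Q the position of each new cell.

Insert 4: appended to row 1. P = [[4]], Q = [[1]].
Insert 1: 1 bumps 4 from row 1; 4 starts row 2. P = [[1], [4]], Q = [[1], [2]].
Insert 5: appended to row 1. P = [[1, 5], [4]], Q = [[1, 3], [2]].
Insert 2: 2 bumps 5 from row 1; 5 appends to row 2. P = [[1, 2], [4, 5]], Q = [[1, 3], [2, 4]].
Insert 3: appended to row 1. P = [[1, 2, 3], [4, 5]], Q = [[1, 3, 5], [2, 4]].

So P = [[1, 2, 3], [4, 5]], Q = [[1, 3, 5], [2, 4]].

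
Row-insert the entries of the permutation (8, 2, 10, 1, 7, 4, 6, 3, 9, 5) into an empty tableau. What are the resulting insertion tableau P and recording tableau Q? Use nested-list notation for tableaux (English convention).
P = [[1, 3, 5, 9], [2, 4, 6], [7, 10], [8]], Q = [[1, 3, 7, 9], [2, 5, 10], [4, 6], [8]]

Insert each entry of the permutation into P by Schensted row insertion, recording in Q the position of each new cell.

Insert 8: appended to row 1. P = [[8]], Q = [[1]].
Insert 2: 2 bumps 8 from row 1; 8 starts row 2. P = [[2], [8]], Q = [[1], [2]].
Insert 10: appended to row 1. P = [[2, 10], [8]], Q = [[1, 3], [2]].
Insert 1: 1 bumps 2 from row 1; 2 bumps 8 from row 2; 8 starts row 3. P = [[1, 10], [2], [8]], Q = [[1, 3], [2], [4]].
Insert 7: 7 bumps 10 from row 1; 10 appends to row 2. P = [[1, 7], [2, 10], [8]], Q = [[1, 3], [2, 5], [4]].
Insert 4: 4 bumps 7 from row 1; 7 bumps 10 from row 2; 10 appends to row 3. P = [[1, 4], [2, 7], [8, 10]], Q = [[1, 3], [2, 5], [4, 6]].
Insert 6: appended to row 1. P = [[1, 4, 6], [2, 7], [8, 10]], Q = [[1, 3, 7], [2, 5], [4, 6]].
Insert 3: 3 bumps 4 from row 1; 4 bumps 7 from row 2; 7 bumps 8 from row 3; 8 starts row 4. P = [[1, 3, 6], [2, 4], [7, 10], [8]], Q = [[1, 3, 7], [2, 5], [4, 6], [8]].
Insert 9: appended to row 1. P = [[1, 3, 6, 9], [2, 4], [7, 10], [8]], Q = [[1, 3, 7, 9], [2, 5], [4, 6], [8]].
Insert 5: 5 bumps 6 from row 1; 6 appends to row 2. P = [[1, 3, 5, 9], [2, 4, 6], [7, 10], [8]], Q = [[1, 3, 7, 9], [2, 5, 10], [4, 6], [8]].

So P = [[1, 3, 5, 9], [2, 4, 6], [7, 10], [8]], Q = [[1, 3, 7, 9], [2, 5, 10], [4, 6], [8]].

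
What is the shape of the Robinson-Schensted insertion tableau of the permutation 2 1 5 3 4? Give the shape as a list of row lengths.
[3, 2]

Row-insert each entry into an empty tableau.

After inserting 2: P = [[2]].
After inserting 1: P = [[1], [2]].
After inserting 5: P = [[1, 5], [2]].
After inserting 3: P = [[1, 3], [2, 5]].
After inserting 4: P = [[1, 3, 4], [2, 5]].

The final insertion tableau P = [[1, 3, 4], [2, 5]] has shape [3, 2].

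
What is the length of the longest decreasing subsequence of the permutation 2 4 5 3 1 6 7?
3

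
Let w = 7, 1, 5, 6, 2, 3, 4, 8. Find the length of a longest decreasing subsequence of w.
3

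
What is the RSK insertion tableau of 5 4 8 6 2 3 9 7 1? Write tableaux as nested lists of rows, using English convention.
P = [[1, 3, 7], [2, 6, 9], [4, 8], [5]]

Insert 5: appended to row 1. P = [[5]].
Insert 4: 4 bumps 5 from row 1; 5 starts row 2. P = [[4], [5]].
Insert 8: appended to row 1. P = [[4, 8], [5]].
Insert 6: 6 bumps 8 from row 1; 8 appends to row 2. P = [[4, 6], [5, 8]].
Insert 2: 2 bumps 4 from row 1; 4 bumps 5 from row 2; 5 starts row 3. P = [[2, 6], [4, 8], [5]].
Insert 3: 3 bumps 6 from row 1; 6 bumps 8 from row 2; 8 appends to row 3. P = [[2, 3], [4, 6], [5, 8]].
Insert 9: appended to row 1. P = [[2, 3, 9], [4, 6], [5, 8]].
Insert 7: 7 bumps 9 from row 1; 9 appends to row 2. P = [[2, 3, 7], [4, 6, 9], [5, 8]].
Insert 1: 1 bumps 2 from row 1; 2 bumps 4 from row 2; 4 bumps 5 from row 3; 5 starts row 4. P = [[1, 3, 7], [2, 6, 9], [4, 8], [5]].

So P = [[1, 3, 7], [2, 6, 9], [4, 8], [5]].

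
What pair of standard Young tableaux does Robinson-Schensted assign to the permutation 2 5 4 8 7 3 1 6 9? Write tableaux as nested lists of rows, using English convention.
Insert each entry of the permutation into P by Schensted row insertion, recording in Q the position of each new cell.

Insert 2: appended to row 1. P = [[2]], Q = [[1]].
Insert 5: appended to row 1. P = [[2, 5]], Q = [[1, 2]].
Insert 4: 4 bumps 5 from row 1; 5 starts row 2. P = [[2, 4], [5]], Q = [[1, 2], [3]].
Insert 8: appended to row 1. P = [[2, 4, 8], [5]], Q = [[1, 2, 4], [3]].
Insert 7: 7 bumps 8 from row 1; 8 appends to row 2. P = [[2, 4, 7], [5, 8]], Q = [[1, 2, 4], [3, 5]].
Insert 3: 3 bumps 4 from row 1; 4 bumps 5 from row 2; 5 starts row 3. P = [[2, 3, 7], [4, 8], [5]], Q = [[1, 2, 4], [3, 5], [6]].
Insert 1: 1 bumps 2 from row 1; 2 bumps 4 from row 2; 4 bumps 5 from row 3; 5 starts row 4. P = [[1, 3, 7], [2, 8], [4], [5]], Q = [[1, 2, 4], [3, 5], [6], [7]].
Insert 6: 6 bumps 7 from row 1; 7 bumps 8 from row 2; 8 appends to row 3. P = [[1, 3, 6], [2, 7], [4, 8], [5]], Q = [[1, 2, 4], [3, 5], [6, 8], [7]].
Insert 9: appended to row 1. P = [[1, 3, 6, 9], [2, 7], [4, 8], [5]], Q = [[1, 2, 4, 9], [3, 5], [6, 8], [7]].

So P = [[1, 3, 6, 9], [2, 7], [4, 8], [5]], Q = [[1, 2, 4, 9], [3, 5], [6, 8], [7]].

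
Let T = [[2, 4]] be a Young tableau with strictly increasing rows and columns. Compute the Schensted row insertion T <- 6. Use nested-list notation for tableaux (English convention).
6 is larger than every entry of row 1, so it is appended to row 1. The new tableau is [[2, 4, 6]].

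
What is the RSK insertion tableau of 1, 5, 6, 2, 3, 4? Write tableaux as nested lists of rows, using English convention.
P = [[1, 2, 3, 4], [5, 6]]

Insert 1: appended to row 1. P = [[1]].
Insert 5: appended to row 1. P = [[1, 5]].
Insert 6: appended to row 1. P = [[1, 5, 6]].
Insert 2: 2 bumps 5 from row 1; 5 starts row 2. P = [[1, 2, 6], [5]].
Insert 3: 3 bumps 6 from row 1; 6 appends to row 2. P = [[1, 2, 3], [5, 6]].
Insert 4: appended to row 1. P = [[1, 2, 3, 4], [5, 6]].

So P = [[1, 2, 3, 4], [5, 6]].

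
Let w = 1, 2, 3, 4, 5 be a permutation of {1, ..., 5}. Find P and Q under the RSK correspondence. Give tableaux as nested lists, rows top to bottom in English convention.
P = [[1, 2, 3, 4, 5]], Q = [[1, 2, 3, 4, 5]]

Insert each entry of the permutation into P by Schensted row insertion, recording in Q the position of each new cell.

Insert 1: appended to row 1. P = [[1]].
Insert 2: appended to row 1. P = [[1, 2]].
Insert 3: appended to row 1. P = [[1, 2, 3]].
Insert 4: appended to row 1. P = [[1, 2, 3, 4]].
Insert 5: appended to row 1. P = [[1, 2, 3, 4, 5]].

So P = [[1, 2, 3, 4, 5]], Q = [[1, 2, 3, 4, 5]].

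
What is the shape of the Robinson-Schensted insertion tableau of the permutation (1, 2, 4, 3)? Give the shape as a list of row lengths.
Row-insert each entry into an empty tableau.

After inserting 1: P = [[1]].
After inserting 2: P = [[1, 2]].
After inserting 4: P = [[1, 2, 4]].
After inserting 3: P = [[1, 2, 3], [4]].

The final insertion tableau P = [[1, 2, 3], [4]] has shape [3, 1].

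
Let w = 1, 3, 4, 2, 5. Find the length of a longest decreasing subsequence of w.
2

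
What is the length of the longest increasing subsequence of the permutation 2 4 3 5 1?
3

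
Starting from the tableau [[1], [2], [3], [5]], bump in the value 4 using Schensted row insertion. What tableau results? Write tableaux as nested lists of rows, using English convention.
4 is larger than every entry of row 1, so it is appended to row 1. The new tableau is [[1, 4], [2], [3], [5]].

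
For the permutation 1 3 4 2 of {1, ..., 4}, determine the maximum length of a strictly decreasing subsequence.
2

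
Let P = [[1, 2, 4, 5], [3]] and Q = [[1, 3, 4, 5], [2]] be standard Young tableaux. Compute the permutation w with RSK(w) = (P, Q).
3 1 2 4 5

Reverse the RSK construction: for i from n down to 1, find the cell of Q containing i, remove the entry at that cell from P, and reverse-bump it up through P; the value ejected from row 1 is w(i).

Step i=5: Q has 5 at row 1, column 4; remove that cell from P, ejecting 5. So w(5) = 5. P is now [[1, 2, 4], [3]].
Step i=4: Q has 4 at row 1, column 3; remove that cell from P, ejecting 4. So w(4) = 4. P is now [[1, 2], [3]].
Step i=3: Q has 3 at row 1, column 2; remove that cell from P, ejecting 2. So w(3) = 2. P is now [[1], [3]].
Step i=2: Q has 2 at row 2, column 1; remove 3 from row 2 of P and reverse-bump: 3 enters row 1 and ejects 1. So w(2) = 1. P is now [[3]].
Step i=1: Q has 1 at row 1, column 1; remove that cell from P, ejecting 3. So w(1) = 3. P is now [].

So w = 3 1 2 4 5.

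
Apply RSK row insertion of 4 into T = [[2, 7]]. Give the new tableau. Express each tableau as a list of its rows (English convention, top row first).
[[2, 4], [7]]

In row 1, 4 replaces 7 (the leftmost entry greater than 4); 7 is bumped to row 2. 7 starts a new row 2. The new tableau is [[2, 4], [7]].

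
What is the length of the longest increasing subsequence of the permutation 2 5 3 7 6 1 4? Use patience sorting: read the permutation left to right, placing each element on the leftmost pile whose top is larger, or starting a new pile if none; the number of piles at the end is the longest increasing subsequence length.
3

2: new pile. tops = [2]
5: new pile. tops = [2, 5]
3: onto pile 2 (replacing 5). tops = [2, 3]
7: new pile. tops = [2, 3, 7]
6: onto pile 3 (replacing 7). tops = [2, 3, 6]
1: onto pile 1 (replacing 2). tops = [1, 3, 6]
4: onto pile 3 (replacing 6). tops = [1, 3, 4]

3 piles, so the longest increasing subsequence has length 3.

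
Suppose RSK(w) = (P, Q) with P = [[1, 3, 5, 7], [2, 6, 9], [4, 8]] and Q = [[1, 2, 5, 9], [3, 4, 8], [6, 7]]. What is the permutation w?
Reverse the RSK construction: for i from n down to 1, find the cell of Q containing i, remove the entry at that cell from P, and reverse-bump it up through P; the value ejected from row 1 is w(i).

Step i=9: Q has 9 at row 1, column 4; remove that cell from P, ejecting 7. So w(9) = 7. P is now [[1, 3, 5], [2, 6, 9], [4, 8]].
Step i=8: Q has 8 at row 2, column 3; remove 9 from row 2 of P and reverse-bump: 9 enters row 1 and ejects 5. So w(8) = 5. P is now [[1, 3, 9], [2, 6], [4, 8]].
Step i=7: Q has 7 at row 3, column 2; remove 8 from row 3 of P and reverse-bump: 8 enters row 2 and ejects 6; 6 enters row 1 and ejects 3. So w(7) = 3. P is now [[1, 6, 9], [2, 8], [4]].
Step i=6: Q has 6 at row 3, column 1; remove 4 from row 3 of P and reverse-bump: 4 enters row 2 and ejects 2; 2 enters row 1 and ejects 1. So w(6) = 1. P is now [[2, 6, 9], [4, 8]].
Step i=5: Q has 5 at row 1, column 3; remove that cell from P, ejecting 9. So w(5) = 9. P is now [[2, 6], [4, 8]].
Step i=4: Q has 4 at row 2, column 2; remove 8 from row 2 of P and reverse-bump: 8 enters row 1 and ejects 6. So w(4) = 6. P is now [[2, 8], [4]].
Step i=3: Q has 3 at row 2, column 1; remove 4 from row 2 of P and reverse-bump: 4 enters row 1 and ejects 2. So w(3) = 2. P is now [[4, 8]].
Step i=2: Q has 2 at row 1, column 2; remove that cell from P, ejecting 8. So w(2) = 8. P is now [[4]].
Step i=1: Q has 1 at row 1, column 1; remove that cell from P, ejecting 4. So w(1) = 4. P is now [].

So w = 4 8 2 6 9 1 3 5 7.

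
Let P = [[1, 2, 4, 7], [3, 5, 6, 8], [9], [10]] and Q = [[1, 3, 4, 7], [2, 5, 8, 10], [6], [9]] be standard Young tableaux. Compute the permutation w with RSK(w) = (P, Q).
3 1 5 10 6 2 9 8 4 7

Reverse the RSK construction: for i from n down to 1, find the cell of Q containing i, remove the entry at that cell from P, and reverse-bump it up through P; the value ejected from row 1 is w(i).

Step i=10: Q has 10 at row 2, column 4; remove 8 from row 2 of P and reverse-bump: 8 enters row 1 and ejects 7. So w(10) = 7. P is now [[1, 2, 4, 8], [3, 5, 6], [9], [10]].
Step i=9: Q has 9 at row 4, column 1; remove 10 from row 4 of P and reverse-bump: 10 enters row 3 and ejects 9; 9 enters row 2 and ejects 6; 6 enters row 1 and ejects 4. So w(9) = 4. P is now [[1, 2, 6, 8], [3, 5, 9], [10]].
Step i=8: Q has 8 at row 2, column 3; remove 9 from row 2 of P and reverse-bump: 9 enters row 1 and ejects 8. So w(8) = 8. P is now [[1, 2, 6, 9], [3, 5], [10]].
Step i=7: Q has 7 at row 1, column 4; remove that cell from P, ejecting 9. So w(7) = 9. P is now [[1, 2, 6], [3, 5], [10]].
Step i=6: Q has 6 at row 3, column 1; remove 10 from row 3 of P and reverse-bump: 10 enters row 2 and ejects 5; 5 enters row 1 and ejects 2. So w(6) = 2. P is now [[1, 5, 6], [3, 10]].
Step i=5: Q has 5 at row 2, column 2; remove 10 from row 2 of P and reverse-bump: 10 enters row 1 and ejects 6. So w(5) = 6. P is now [[1, 5, 10], [3]].
Step i=4: Q has 4 at row 1, column 3; remove that cell from P, ejecting 10. So w(4) = 10. P is now [[1, 5], [3]].
Step i=3: Q has 3 at row 1, column 2; remove that cell from P, ejecting 5. So w(3) = 5. P is now [[1], [3]].
Step i=2: Q has 2 at row 2, column 1; remove 3 from row 2 of P and reverse-bump: 3 enters row 1 and ejects 1. So w(2) = 1. P is now [[3]].
Step i=1: Q has 1 at row 1, column 1; remove that cell from P, ejecting 3. So w(1) = 3. P is now [].

So w = 3 1 5 10 6 2 9 8 4 7.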